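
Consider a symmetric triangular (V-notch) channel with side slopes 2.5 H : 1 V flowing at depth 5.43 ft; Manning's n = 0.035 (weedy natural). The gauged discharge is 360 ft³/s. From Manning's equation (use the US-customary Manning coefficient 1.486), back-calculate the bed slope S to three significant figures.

0.00386

A = z·y² = 2.5×5.43² = 73.71 ft²
P = 2y√(1+z²) = 2×5.43×√(1+2.5²) = 29.24 ft
R = A/P = 73.71/29.24 = 2.521 ft
S = (Q·n / (1.486·A·R^(2/3)))² = (360×0.035 / (1.486×73.71×1.852))² = 0.003857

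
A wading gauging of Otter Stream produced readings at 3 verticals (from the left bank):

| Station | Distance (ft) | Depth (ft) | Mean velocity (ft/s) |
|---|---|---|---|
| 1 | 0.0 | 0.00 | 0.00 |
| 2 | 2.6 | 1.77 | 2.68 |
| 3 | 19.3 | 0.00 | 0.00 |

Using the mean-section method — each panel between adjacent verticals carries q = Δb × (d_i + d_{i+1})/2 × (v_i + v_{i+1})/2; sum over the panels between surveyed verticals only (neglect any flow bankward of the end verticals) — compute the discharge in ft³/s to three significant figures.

Panel 1-2: Δb = 2.6 ft, d̄ = (0.00+1.77)/2 = 0.885, v̄ = (0.00+2.68)/2 = 1.34 → q = 2.6×0.885×1.34 = 3.083 ft³/s
Panel 2-3: Δb = 16.7 ft, d̄ = (1.77+0.00)/2 = 0.885, v̄ = (2.68+0.00)/2 = 1.34 → q = 16.7×0.885×1.34 = 19.80 ft³/s
Q = Σ q = 22.89 ft³/s

22.9 ft³/s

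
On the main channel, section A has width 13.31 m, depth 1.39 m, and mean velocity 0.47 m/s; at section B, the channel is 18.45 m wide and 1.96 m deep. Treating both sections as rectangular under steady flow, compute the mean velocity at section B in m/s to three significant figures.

0.240 m/s

Q = A₁V₁ = (13.31×1.39) × 0.47 = 8.695 m³/s
A₂ = 18.45 × 1.96 = 36.16 m²
V₂ = Q/A₂ = 8.695/36.16 = 0.2405 m/s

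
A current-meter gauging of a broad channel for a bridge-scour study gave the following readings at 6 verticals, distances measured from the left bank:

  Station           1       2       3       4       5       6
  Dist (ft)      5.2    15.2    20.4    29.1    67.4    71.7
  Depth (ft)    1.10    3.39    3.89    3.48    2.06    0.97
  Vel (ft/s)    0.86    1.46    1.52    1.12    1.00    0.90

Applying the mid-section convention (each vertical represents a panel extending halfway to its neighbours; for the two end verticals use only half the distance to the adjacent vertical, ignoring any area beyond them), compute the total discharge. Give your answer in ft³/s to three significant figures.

221 ft³/s

w_1 = (15.2 − 5.2)/2 = 5 ft; q_1 = 0.86 × 1.10 × 5 = 4.730 ft³/s
w_2 = (20.4 − 5.2)/2 = 7.6 ft; q_2 = 1.46 × 3.39 × 7.6 = 37.62 ft³/s
w_3 = (29.1 − 15.2)/2 = 6.95 ft; q_3 = 1.52 × 3.89 × 6.95 = 41.09 ft³/s
w_4 = (67.4 − 20.4)/2 = 23.5 ft; q_4 = 1.12 × 3.48 × 23.5 = 91.59 ft³/s
w_5 = (71.7 − 29.1)/2 = 21.3 ft; q_5 = 1.00 × 2.06 × 21.3 = 43.88 ft³/s
w_6 = (71.7 − 67.4)/2 = 2.15 ft; q_6 = 0.90 × 0.97 × 2.15 = 1.877 ft³/s
Q = Σ qᵢ = 220.8 ft³/s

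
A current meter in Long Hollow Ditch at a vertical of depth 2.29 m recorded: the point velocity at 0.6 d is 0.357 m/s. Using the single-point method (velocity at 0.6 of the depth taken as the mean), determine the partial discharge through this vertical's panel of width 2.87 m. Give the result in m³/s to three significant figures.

v̄ = v₀.₆ = 0.357 m/s
q = v̄ × d × w = 0.3570 × 2.29 × 2.87 = 2.346 m³/s

2.35 m³/s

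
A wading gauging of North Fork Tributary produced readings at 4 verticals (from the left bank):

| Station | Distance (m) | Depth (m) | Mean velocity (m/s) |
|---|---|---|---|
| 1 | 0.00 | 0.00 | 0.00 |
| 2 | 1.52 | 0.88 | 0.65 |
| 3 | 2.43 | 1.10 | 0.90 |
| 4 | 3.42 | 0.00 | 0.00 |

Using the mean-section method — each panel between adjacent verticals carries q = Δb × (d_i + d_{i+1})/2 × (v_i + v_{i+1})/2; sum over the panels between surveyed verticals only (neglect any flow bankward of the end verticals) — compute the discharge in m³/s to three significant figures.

1.16 m³/s

Panel 1-2: Δb = 1.52 m, d̄ = (0.00+0.88)/2 = 0.44, v̄ = (0.00+0.65)/2 = 0.325 → q = 1.52×0.44×0.325 = 0.2174 m³/s
Panel 2-3: Δb = 0.91 m, d̄ = (0.88+1.10)/2 = 0.99, v̄ = (0.65+0.90)/2 = 0.775 → q = 0.91×0.99×0.775 = 0.6982 m³/s
Panel 3-4: Δb = 0.99 m, d̄ = (1.10+0.00)/2 = 0.55, v̄ = (0.90+0.00)/2 = 0.45 → q = 0.99×0.55×0.45 = 0.2450 m³/s
Q = Σ q = 1.161 m³/s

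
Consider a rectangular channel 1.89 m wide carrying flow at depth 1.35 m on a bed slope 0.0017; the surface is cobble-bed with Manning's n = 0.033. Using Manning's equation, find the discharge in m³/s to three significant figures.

A = b·y = 1.89 × 1.35 = 2.552 m²
P = b + 2y = 1.89 + 2×1.35 = 4.590 m
R = A/P = 2.552/4.590 = 0.5559 m
Q = (1/n)·A·R^(2/3)·S^(1/2) = (1/0.033) × 2.552 × 0.5559^(2/3) × 0.0017^(1/2) = 2.155 m³/s

2.16 m³/s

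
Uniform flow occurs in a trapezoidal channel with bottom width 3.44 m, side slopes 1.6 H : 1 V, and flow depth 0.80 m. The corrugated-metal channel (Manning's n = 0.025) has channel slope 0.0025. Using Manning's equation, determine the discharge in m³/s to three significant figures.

5.28 m³/s

A = (b + z·y)·y = (3.44 + 1.6×0.80)×0.80 = 3.776 m²
P = b + 2y√(1+z²) = 3.44 + 2×0.80×√(1+1.6²) = 6.459 m
R = A/P = 3.776/6.459 = 0.5846 m
Q = (1/n)·A·R^(2/3)·S^(1/2) = (1/0.025) × 3.776 × 0.5846^(2/3) × 0.0025^(1/2) = 5.280 m³/s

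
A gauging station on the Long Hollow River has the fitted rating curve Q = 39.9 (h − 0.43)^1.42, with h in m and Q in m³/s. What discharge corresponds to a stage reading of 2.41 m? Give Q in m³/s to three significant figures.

105 m³/s

Q = 39.9 × (2.41 − 0.43)^1.42 = 39.9 × 1.98^1.42 = 105.3 m³/s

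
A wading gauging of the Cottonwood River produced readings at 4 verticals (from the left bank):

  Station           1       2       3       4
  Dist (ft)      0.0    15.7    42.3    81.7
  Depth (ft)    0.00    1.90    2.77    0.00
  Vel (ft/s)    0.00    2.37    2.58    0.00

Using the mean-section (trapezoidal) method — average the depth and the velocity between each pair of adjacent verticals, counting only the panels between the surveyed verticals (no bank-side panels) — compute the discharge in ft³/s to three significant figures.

Panel 1-2: Δb = 15.7 ft, d̄ = (0.00+1.90)/2 = 0.95, v̄ = (0.00+2.37)/2 = 1.185 → q = 15.7×0.95×1.185 = 17.67 ft³/s
Panel 2-3: Δb = 26.6 ft, d̄ = (1.90+2.77)/2 = 2.335, v̄ = (2.37+2.58)/2 = 2.475 → q = 26.6×2.335×2.475 = 153.7 ft³/s
Panel 3-4: Δb = 39.4 ft, d̄ = (2.77+0.00)/2 = 1.385, v̄ = (2.58+0.00)/2 = 1.29 → q = 39.4×1.385×1.29 = 70.39 ft³/s
Q = Σ q = 241.8 ft³/s

242 ft³/s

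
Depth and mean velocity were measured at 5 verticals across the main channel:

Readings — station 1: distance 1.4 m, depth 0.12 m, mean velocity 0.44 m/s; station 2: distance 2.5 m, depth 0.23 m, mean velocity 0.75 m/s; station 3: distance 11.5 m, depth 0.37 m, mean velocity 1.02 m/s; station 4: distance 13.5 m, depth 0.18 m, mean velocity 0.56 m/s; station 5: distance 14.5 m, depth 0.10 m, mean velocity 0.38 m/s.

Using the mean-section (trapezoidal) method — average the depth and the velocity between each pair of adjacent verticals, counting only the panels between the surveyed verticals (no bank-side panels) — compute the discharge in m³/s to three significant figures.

Panel 1-2: Δb = 1.1 m, d̄ = (0.12+0.23)/2 = 0.175, v̄ = (0.44+0.75)/2 = 0.595 → q = 1.1×0.175×0.595 = 0.1145 m³/s
Panel 2-3: Δb = 9 m, d̄ = (0.23+0.37)/2 = 0.3, v̄ = (0.75+1.02)/2 = 0.885 → q = 9×0.3×0.885 = 2.390 m³/s
Panel 3-4: Δb = 2 m, d̄ = (0.37+0.18)/2 = 0.275, v̄ = (1.02+0.56)/2 = 0.79 → q = 2×0.275×0.79 = 0.4345 m³/s
Panel 4-5: Δb = 1 m, d̄ = (0.18+0.10)/2 = 0.14, v̄ = (0.56+0.38)/2 = 0.47 → q = 1×0.14×0.47 = 0.06580 m³/s
Q = Σ q = 3.004 m³/s

3.00 m³/s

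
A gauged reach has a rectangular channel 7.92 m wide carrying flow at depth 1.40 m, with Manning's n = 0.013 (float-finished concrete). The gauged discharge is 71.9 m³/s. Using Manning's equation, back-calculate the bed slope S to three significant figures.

0.00679

A = b·y = 7.92 × 1.40 = 11.09 m²
P = b + 2y = 7.92 + 2×1.40 = 10.72 m
R = A/P = 11.09/10.72 = 1.034 m
S = (Q·n / (1·A·R^(2/3)))² = (71.9×0.013 / (1×11.09×1.023))² = 0.006793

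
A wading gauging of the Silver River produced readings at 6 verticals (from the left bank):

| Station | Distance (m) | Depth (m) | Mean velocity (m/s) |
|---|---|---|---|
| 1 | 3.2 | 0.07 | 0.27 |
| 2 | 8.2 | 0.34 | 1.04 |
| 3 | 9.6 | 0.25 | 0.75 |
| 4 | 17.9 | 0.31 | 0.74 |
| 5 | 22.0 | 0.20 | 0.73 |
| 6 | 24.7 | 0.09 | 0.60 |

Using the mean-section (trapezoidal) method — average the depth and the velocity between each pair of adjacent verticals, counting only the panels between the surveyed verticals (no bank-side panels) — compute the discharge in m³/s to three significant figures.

3.80 m³/s

Panel 1-2: Δb = 5 m, d̄ = (0.07+0.34)/2 = 0.205, v̄ = (0.27+1.04)/2 = 0.655 → q = 5×0.205×0.655 = 0.6714 m³/s
Panel 2-3: Δb = 1.4 m, d̄ = (0.34+0.25)/2 = 0.295, v̄ = (1.04+0.75)/2 = 0.895 → q = 1.4×0.295×0.895 = 0.3696 m³/s
Panel 3-4: Δb = 8.3 m, d̄ = (0.25+0.31)/2 = 0.28, v̄ = (0.75+0.74)/2 = 0.745 → q = 8.3×0.28×0.745 = 1.731 m³/s
Panel 4-5: Δb = 4.1 m, d̄ = (0.31+0.20)/2 = 0.255, v̄ = (0.74+0.73)/2 = 0.735 → q = 4.1×0.255×0.735 = 0.7684 m³/s
Panel 5-6: Δb = 2.7 m, d̄ = (0.20+0.09)/2 = 0.145, v̄ = (0.73+0.60)/2 = 0.665 → q = 2.7×0.145×0.665 = 0.2603 m³/s
Q = Σ q = 3.801 m³/s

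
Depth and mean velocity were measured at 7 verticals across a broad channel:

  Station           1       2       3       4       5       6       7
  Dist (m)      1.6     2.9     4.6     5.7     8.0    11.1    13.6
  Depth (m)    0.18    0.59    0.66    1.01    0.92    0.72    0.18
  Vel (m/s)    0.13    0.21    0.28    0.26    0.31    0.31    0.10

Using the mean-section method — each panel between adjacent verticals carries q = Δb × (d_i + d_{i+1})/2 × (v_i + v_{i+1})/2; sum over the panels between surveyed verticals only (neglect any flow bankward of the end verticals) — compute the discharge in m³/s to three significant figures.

2.24 m³/s

Panel 1-2: Δb = 1.3 m, d̄ = (0.18+0.59)/2 = 0.385, v̄ = (0.13+0.21)/2 = 0.17 → q = 1.3×0.385×0.17 = 0.08509 m³/s
Panel 2-3: Δb = 1.7 m, d̄ = (0.59+0.66)/2 = 0.625, v̄ = (0.21+0.28)/2 = 0.245 → q = 1.7×0.625×0.245 = 0.2603 m³/s
Panel 3-4: Δb = 1.1 m, d̄ = (0.66+1.01)/2 = 0.835, v̄ = (0.28+0.26)/2 = 0.27 → q = 1.1×0.835×0.27 = 0.2480 m³/s
Panel 4-5: Δb = 2.3 m, d̄ = (1.01+0.92)/2 = 0.965, v̄ = (0.26+0.31)/2 = 0.285 → q = 2.3×0.965×0.285 = 0.6326 m³/s
Panel 5-6: Δb = 3.1 m, d̄ = (0.92+0.72)/2 = 0.82, v̄ = (0.31+0.31)/2 = 0.31 → q = 3.1×0.82×0.31 = 0.7880 m³/s
Panel 6-7: Δb = 2.5 m, d̄ = (0.72+0.18)/2 = 0.45, v̄ = (0.31+0.10)/2 = 0.205 → q = 2.5×0.45×0.205 = 0.2306 m³/s
Q = Σ q = 2.245 m³/s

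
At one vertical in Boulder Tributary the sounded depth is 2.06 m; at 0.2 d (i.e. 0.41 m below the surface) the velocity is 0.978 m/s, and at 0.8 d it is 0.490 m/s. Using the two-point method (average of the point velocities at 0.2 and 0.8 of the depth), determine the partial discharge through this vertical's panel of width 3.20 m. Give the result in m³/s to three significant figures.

4.84 m³/s

v̄ = (0.978 + 0.490) / 2 = 0.7340 m/s
q = v̄ × d × w = 0.7340 × 2.06 × 3.20 = 4.839 m³/s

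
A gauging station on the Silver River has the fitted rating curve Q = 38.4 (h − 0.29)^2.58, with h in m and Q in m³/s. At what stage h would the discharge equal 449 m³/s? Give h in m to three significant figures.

2.88 m

h − h₀ = (Q/C)^(1/b) = (449/38.4)^(1/2.58) = 2.594 m
h = 0.29 + 2.594 = 2.884 m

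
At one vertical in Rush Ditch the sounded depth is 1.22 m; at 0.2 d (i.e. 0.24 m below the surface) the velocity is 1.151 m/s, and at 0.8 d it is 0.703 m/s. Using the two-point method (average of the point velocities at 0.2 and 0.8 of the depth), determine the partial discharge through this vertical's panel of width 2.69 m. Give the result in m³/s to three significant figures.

v̄ = (1.151 + 0.703) / 2 = 0.9270 m/s
q = v̄ × d × w = 0.9270 × 1.22 × 2.69 = 3.042 m³/s

3.04 m³/s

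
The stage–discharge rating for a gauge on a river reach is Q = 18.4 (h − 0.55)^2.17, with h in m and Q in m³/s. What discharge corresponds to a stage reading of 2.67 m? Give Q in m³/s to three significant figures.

Q = 18.4 × (2.67 − 0.55)^2.17 = 18.4 × 2.12^2.17 = 93.97 m³/s

94.0 m³/s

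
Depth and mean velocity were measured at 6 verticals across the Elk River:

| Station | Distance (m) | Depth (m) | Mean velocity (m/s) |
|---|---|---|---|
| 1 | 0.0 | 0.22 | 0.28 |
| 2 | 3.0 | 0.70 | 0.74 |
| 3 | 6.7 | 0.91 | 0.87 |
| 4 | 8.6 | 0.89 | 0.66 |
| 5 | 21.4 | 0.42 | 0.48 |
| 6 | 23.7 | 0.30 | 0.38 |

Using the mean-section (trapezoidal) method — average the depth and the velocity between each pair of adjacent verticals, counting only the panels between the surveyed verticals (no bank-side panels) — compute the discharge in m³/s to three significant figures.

9.54 m³/s

Panel 1-2: Δb = 3 m, d̄ = (0.22+0.70)/2 = 0.46, v̄ = (0.28+0.74)/2 = 0.51 → q = 3×0.46×0.51 = 0.7038 m³/s
Panel 2-3: Δb = 3.7 m, d̄ = (0.70+0.91)/2 = 0.805, v̄ = (0.74+0.87)/2 = 0.805 → q = 3.7×0.805×0.805 = 2.398 m³/s
Panel 3-4: Δb = 1.9 m, d̄ = (0.91+0.89)/2 = 0.9, v̄ = (0.87+0.66)/2 = 0.765 → q = 1.9×0.9×0.765 = 1.308 m³/s
Panel 4-5: Δb = 12.8 m, d̄ = (0.89+0.42)/2 = 0.655, v̄ = (0.66+0.48)/2 = 0.57 → q = 12.8×0.655×0.57 = 4.779 m³/s
Panel 5-6: Δb = 2.3 m, d̄ = (0.42+0.30)/2 = 0.36, v̄ = (0.48+0.38)/2 = 0.43 → q = 2.3×0.36×0.43 = 0.3560 m³/s
Q = Σ q = 9.545 m³/s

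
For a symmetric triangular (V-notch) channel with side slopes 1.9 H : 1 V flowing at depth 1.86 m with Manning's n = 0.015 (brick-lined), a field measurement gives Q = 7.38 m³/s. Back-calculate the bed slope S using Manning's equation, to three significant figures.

0.000368

A = z·y² = 1.9×1.86² = 6.573 m²
P = 2y√(1+z²) = 2×1.86×√(1+1.9²) = 7.987 m
R = A/P = 6.573/7.987 = 0.8230 m
S = (Q·n / (1·A·R^(2/3)))² = (7.38×0.015 / (1×6.573×0.8782))² = 0.0003678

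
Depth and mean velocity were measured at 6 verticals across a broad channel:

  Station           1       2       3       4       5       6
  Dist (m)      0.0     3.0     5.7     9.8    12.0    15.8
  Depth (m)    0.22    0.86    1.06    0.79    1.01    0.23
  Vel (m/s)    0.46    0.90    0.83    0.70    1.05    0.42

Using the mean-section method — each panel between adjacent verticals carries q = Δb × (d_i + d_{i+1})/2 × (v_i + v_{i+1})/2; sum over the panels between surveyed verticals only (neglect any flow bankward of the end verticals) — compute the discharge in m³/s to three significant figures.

9.71 m³/s

Panel 1-2: Δb = 3 m, d̄ = (0.22+0.86)/2 = 0.54, v̄ = (0.46+0.90)/2 = 0.68 → q = 3×0.54×0.68 = 1.102 m³/s
Panel 2-3: Δb = 2.7 m, d̄ = (0.86+1.06)/2 = 0.96, v̄ = (0.90+0.83)/2 = 0.865 → q = 2.7×0.96×0.865 = 2.242 m³/s
Panel 3-4: Δb = 4.1 m, d̄ = (1.06+0.79)/2 = 0.925, v̄ = (0.83+0.70)/2 = 0.765 → q = 4.1×0.925×0.765 = 2.901 m³/s
Panel 4-5: Δb = 2.2 m, d̄ = (0.79+1.01)/2 = 0.9, v̄ = (0.70+1.05)/2 = 0.875 → q = 2.2×0.9×0.875 = 1.733 m³/s
Panel 5-6: Δb = 3.8 m, d̄ = (1.01+0.23)/2 = 0.62, v̄ = (1.05+0.42)/2 = 0.735 → q = 3.8×0.62×0.735 = 1.732 m³/s
Q = Σ q = 9.709 m³/s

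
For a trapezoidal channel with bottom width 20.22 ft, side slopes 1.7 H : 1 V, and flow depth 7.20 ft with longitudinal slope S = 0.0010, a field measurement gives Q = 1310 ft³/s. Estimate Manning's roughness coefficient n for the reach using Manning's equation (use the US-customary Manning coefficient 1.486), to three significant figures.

0.0239

A = (b + z·y)·y = (20.22 + 1.7×7.20)×7.20 = 233.7 ft²
P = b + 2y√(1+z²) = 20.22 + 2×7.20×√(1+1.7²) = 48.62 ft
R = A/P = 233.7/48.62 = 4.807 ft
n = (1.486/Q)·A·R^(2/3)·S^(1/2) = (1.486/1310) × 233.7 × 2.848 × 0.03162 = 0.02388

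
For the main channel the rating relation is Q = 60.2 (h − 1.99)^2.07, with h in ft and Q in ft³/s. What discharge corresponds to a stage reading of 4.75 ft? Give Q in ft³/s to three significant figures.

Q = 60.2 × (4.75 − 1.99)^2.07 = 60.2 × 2.76^2.07 = 492.4 ft³/s

492 ft³/s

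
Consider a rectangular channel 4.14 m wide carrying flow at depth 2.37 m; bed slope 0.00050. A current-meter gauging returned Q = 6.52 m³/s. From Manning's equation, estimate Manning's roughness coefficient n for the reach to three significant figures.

0.0360

A = b·y = 4.14 × 2.37 = 9.812 m²
P = b + 2y = 4.14 + 2×2.37 = 8.880 m
R = A/P = 9.812/8.880 = 1.105 m
n = (1/Q)·A·R^(2/3)·S^(1/2) = (1/6.52) × 9.812 × 1.069 × 0.02236 = 0.03596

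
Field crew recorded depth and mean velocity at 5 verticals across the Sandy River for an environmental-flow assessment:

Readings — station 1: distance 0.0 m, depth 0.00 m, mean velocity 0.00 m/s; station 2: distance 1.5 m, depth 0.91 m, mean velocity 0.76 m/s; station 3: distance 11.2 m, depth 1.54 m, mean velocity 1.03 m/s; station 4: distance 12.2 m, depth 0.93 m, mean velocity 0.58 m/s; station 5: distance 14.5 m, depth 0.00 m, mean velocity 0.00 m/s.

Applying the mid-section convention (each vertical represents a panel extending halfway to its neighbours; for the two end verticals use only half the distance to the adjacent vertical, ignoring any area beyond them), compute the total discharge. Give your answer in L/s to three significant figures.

13200 L/s

w_2 = (11.2 − 0.0)/2 = 5.6 m; q_2 = 0.76 × 0.91 × 5.6 = 3.873 m³/s
w_3 = (12.2 − 1.5)/2 = 5.35 m; q_3 = 1.03 × 1.54 × 5.35 = 8.486 m³/s
w_4 = (14.5 − 11.2)/2 = 1.65 m; q_4 = 0.58 × 0.93 × 1.65 = 0.8900 m³/s
Stations 1, 5 contribute zero (depth or velocity is 0).
Q = Σ qᵢ = 13.25 m³/s
= 13.25 × 1000 = 13250 L/s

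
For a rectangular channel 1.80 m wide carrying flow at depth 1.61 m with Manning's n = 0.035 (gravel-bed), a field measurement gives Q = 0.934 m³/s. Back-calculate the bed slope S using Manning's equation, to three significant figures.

A = b·y = 1.80 × 1.61 = 2.898 m²
P = b + 2y = 1.80 + 2×1.61 = 5.020 m
R = A/P = 2.898/5.020 = 0.5773 m
S = (Q·n / (1·A·R^(2/3)))² = (0.934×0.035 / (1×2.898×0.6933))² = 0.0002647

0.000265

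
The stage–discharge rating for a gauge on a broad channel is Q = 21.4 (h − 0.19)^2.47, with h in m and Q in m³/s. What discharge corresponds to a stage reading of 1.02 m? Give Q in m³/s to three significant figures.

Q = 21.4 × (1.02 − 0.19)^2.47 = 21.4 × 0.83^2.47 = 13.51 m³/s

13.5 m³/s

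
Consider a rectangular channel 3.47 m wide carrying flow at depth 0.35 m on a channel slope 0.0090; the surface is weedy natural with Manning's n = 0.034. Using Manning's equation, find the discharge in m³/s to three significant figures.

1.49 m³/s

A = b·y = 3.47 × 0.35 = 1.215 m²
P = b + 2y = 3.47 + 2×0.35 = 4.170 m
R = A/P = 1.215/4.170 = 0.2912 m
Q = (1/n)·A·R^(2/3)·S^(1/2) = (1/0.034) × 1.215 × 0.2912^(2/3) × 0.0090^(1/2) = 1.489 m³/s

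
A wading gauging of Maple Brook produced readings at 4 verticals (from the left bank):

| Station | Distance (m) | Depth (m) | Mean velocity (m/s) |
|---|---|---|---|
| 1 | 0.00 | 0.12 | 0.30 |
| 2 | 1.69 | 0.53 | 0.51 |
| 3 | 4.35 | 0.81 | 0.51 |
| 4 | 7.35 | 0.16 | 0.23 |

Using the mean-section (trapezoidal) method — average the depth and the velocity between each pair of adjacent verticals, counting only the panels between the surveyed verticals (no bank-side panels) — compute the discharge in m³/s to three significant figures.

1.67 m³/s

Panel 1-2: Δb = 1.69 m, d̄ = (0.12+0.53)/2 = 0.325, v̄ = (0.30+0.51)/2 = 0.405 → q = 1.69×0.325×0.405 = 0.2224 m³/s
Panel 2-3: Δb = 2.66 m, d̄ = (0.53+0.81)/2 = 0.67, v̄ = (0.51+0.51)/2 = 0.51 → q = 2.66×0.67×0.51 = 0.9089 m³/s
Panel 3-4: Δb = 3 m, d̄ = (0.81+0.16)/2 = 0.485, v̄ = (0.51+0.23)/2 = 0.37 → q = 3×0.485×0.37 = 0.5384 m³/s
Q = Σ q = 1.670 m³/s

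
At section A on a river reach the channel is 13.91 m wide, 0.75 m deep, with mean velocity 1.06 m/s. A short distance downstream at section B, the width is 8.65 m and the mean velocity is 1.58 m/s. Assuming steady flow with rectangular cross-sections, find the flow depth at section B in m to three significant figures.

0.809 m

Q = A₁V₁ = (13.91×0.75) × 1.06 = 11.06 m³/s
d₂ = Q/(b₂ V₂) = 11.06/(8.65×1.58) = 0.8091 m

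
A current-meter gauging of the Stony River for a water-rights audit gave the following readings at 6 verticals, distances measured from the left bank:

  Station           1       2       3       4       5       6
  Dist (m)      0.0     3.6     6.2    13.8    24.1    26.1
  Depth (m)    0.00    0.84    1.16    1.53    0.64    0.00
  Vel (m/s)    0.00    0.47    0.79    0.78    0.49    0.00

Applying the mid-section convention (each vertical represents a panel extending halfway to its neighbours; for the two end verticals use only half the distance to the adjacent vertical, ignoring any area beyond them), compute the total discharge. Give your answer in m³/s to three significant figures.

w_2 = (6.2 − 0.0)/2 = 3.1 m; q_2 = 0.47 × 0.84 × 3.1 = 1.224 m³/s
w_3 = (13.8 − 3.6)/2 = 5.1 m; q_3 = 0.79 × 1.16 × 5.1 = 4.674 m³/s
w_4 = (24.1 − 6.2)/2 = 8.95 m; q_4 = 0.78 × 1.53 × 8.95 = 10.68 m³/s
w_5 = (26.1 − 13.8)/2 = 6.15 m; q_5 = 0.49 × 0.64 × 6.15 = 1.929 m³/s
Stations 1, 6 contribute zero (depth or velocity is 0).
Q = Σ qᵢ = 18.51 m³/s

18.5 m³/s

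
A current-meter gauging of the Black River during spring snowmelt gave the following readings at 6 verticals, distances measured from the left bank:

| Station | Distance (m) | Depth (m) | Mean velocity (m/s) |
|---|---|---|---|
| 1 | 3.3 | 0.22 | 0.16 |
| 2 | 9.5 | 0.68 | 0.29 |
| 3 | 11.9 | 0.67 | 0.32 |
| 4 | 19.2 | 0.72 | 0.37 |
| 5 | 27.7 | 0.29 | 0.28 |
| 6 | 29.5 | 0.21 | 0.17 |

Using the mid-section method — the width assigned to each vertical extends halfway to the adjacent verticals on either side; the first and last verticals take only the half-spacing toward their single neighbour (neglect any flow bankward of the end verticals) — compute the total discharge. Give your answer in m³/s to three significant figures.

4.55 m³/s

w_1 = (9.5 − 3.3)/2 = 3.1 m; q_1 = 0.16 × 0.22 × 3.1 = 0.1091 m³/s
w_2 = (11.9 − 3.3)/2 = 4.3 m; q_2 = 0.29 × 0.68 × 4.3 = 0.8480 m³/s
w_3 = (19.2 − 9.5)/2 = 4.85 m; q_3 = 0.32 × 0.67 × 4.85 = 1.040 m³/s
w_4 = (27.7 − 11.9)/2 = 7.9 m; q_4 = 0.37 × 0.72 × 7.9 = 2.105 m³/s
w_5 = (29.5 − 19.2)/2 = 5.15 m; q_5 = 0.28 × 0.29 × 5.15 = 0.4182 m³/s
w_6 = (29.5 − 27.7)/2 = 0.9 m; q_6 = 0.17 × 0.21 × 0.9 = 0.03213 m³/s
Q = Σ qᵢ = 4.552 m³/s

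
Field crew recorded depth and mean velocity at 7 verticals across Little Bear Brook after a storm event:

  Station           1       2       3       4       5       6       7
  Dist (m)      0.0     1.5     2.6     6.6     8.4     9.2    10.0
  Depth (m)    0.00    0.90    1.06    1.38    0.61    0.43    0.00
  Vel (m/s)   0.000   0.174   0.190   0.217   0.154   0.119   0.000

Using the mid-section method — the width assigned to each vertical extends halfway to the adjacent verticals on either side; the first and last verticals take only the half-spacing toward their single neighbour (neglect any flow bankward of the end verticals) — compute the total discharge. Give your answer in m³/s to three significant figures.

1.75 m³/s

w_2 = (2.6 − 0.0)/2 = 1.3 m; q_2 = 0.174 × 0.90 × 1.3 = 0.2036 m³/s
w_3 = (6.6 − 1.5)/2 = 2.55 m; q_3 = 0.190 × 1.06 × 2.55 = 0.5136 m³/s
w_4 = (8.4 − 2.6)/2 = 2.9 m; q_4 = 0.217 × 1.38 × 2.9 = 0.8684 m³/s
w_5 = (9.2 − 6.6)/2 = 1.3 m; q_5 = 0.154 × 0.61 × 1.3 = 0.1221 m³/s
w_6 = (10.0 − 8.4)/2 = 0.8 m; q_6 = 0.119 × 0.43 × 0.8 = 0.04094 m³/s
Stations 1, 7 contribute zero (depth or velocity is 0).
Q = Σ qᵢ = 1.749 m³/s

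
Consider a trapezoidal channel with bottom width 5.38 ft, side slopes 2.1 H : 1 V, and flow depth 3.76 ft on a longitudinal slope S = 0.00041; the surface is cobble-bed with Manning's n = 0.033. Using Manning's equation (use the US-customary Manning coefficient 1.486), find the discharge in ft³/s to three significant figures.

A = (b + z·y)·y = (5.38 + 2.1×3.76)×3.76 = 49.92 ft²
P = b + 2y√(1+z²) = 5.38 + 2×3.76×√(1+2.1²) = 22.87 ft
R = A/P = 49.92/22.87 = 2.183 ft
Q = (1.486/n)·A·R^(2/3)·S^(1/2) = (1.486/0.033) × 49.92 × 2.183^(2/3) × 0.00041^(1/2) = 76.58 ft³/s

76.6 ft³/s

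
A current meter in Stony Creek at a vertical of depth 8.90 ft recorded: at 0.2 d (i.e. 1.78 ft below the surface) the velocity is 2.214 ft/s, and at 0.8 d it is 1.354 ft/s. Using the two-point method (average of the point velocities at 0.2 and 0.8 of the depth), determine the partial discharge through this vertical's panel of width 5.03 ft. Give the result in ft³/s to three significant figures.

v̄ = (2.214 + 1.354) / 2 = 1.784 ft/s
q = v̄ × d × w = 1.784 × 8.90 × 5.03 = 79.86 ft³/s

79.9 ft³/s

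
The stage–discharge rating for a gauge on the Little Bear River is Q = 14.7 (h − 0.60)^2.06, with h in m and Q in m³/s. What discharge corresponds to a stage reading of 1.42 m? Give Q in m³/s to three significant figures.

9.77 m³/s

Q = 14.7 × (1.42 − 0.60)^2.06 = 14.7 × 0.82^2.06 = 9.767 m³/s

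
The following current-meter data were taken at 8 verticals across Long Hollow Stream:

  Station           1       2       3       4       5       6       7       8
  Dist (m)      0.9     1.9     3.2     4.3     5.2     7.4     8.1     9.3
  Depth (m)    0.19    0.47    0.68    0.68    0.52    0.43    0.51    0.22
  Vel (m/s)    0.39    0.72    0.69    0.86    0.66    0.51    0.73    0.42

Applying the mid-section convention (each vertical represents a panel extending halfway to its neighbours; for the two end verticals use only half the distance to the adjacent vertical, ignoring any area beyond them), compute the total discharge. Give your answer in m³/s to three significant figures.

w_1 = (1.9 − 0.9)/2 = 0.5 m; q_1 = 0.39 × 0.19 × 0.5 = 0.03705 m³/s
w_2 = (3.2 − 0.9)/2 = 1.15 m; q_2 = 0.72 × 0.47 × 1.15 = 0.3892 m³/s
w_3 = (4.3 − 1.9)/2 = 1.2 m; q_3 = 0.69 × 0.68 × 1.2 = 0.5630 m³/s
w_4 = (5.2 − 3.2)/2 = 1 m; q_4 = 0.86 × 0.68 × 1 = 0.5848 m³/s
w_5 = (7.4 − 4.3)/2 = 1.55 m; q_5 = 0.66 × 0.52 × 1.55 = 0.5320 m³/s
w_6 = (8.1 − 5.2)/2 = 1.45 m; q_6 = 0.51 × 0.43 × 1.45 = 0.3180 m³/s
w_7 = (9.3 − 7.4)/2 = 0.95 m; q_7 = 0.73 × 0.51 × 0.95 = 0.3537 m³/s
w_8 = (9.3 − 8.1)/2 = 0.6 m; q_8 = 0.42 × 0.22 × 0.6 = 0.05544 m³/s
Q = Σ qᵢ = 2.833 m³/s

2.83 m³/s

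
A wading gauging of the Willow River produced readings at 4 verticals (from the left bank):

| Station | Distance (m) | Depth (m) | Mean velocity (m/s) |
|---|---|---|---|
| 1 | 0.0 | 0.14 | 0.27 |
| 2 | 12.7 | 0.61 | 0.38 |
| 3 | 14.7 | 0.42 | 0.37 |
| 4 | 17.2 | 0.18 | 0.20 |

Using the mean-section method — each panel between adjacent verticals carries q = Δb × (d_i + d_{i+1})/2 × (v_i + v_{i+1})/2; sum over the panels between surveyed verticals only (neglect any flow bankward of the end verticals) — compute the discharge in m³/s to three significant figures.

Panel 1-2: Δb = 12.7 m, d̄ = (0.14+0.61)/2 = 0.375, v̄ = (0.27+0.38)/2 = 0.325 → q = 12.7×0.375×0.325 = 1.548 m³/s
Panel 2-3: Δb = 2 m, d̄ = (0.61+0.42)/2 = 0.515, v̄ = (0.38+0.37)/2 = 0.375 → q = 2×0.515×0.375 = 0.3863 m³/s
Panel 3-4: Δb = 2.5 m, d̄ = (0.42+0.18)/2 = 0.3, v̄ = (0.37+0.20)/2 = 0.285 → q = 2.5×0.3×0.285 = 0.2138 m³/s
Q = Σ q = 2.148 m³/s

2.15 m³/s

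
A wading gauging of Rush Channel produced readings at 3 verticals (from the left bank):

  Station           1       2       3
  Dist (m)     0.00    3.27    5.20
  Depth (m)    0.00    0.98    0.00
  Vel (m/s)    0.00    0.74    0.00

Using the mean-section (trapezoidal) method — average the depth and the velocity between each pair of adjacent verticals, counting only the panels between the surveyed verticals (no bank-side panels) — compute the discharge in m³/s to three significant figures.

Panel 1-2: Δb = 3.27 m, d̄ = (0.00+0.98)/2 = 0.49, v̄ = (0.00+0.74)/2 = 0.37 → q = 3.27×0.49×0.37 = 0.5929 m³/s
Panel 2-3: Δb = 1.93 m, d̄ = (0.98+0.00)/2 = 0.49, v̄ = (0.74+0.00)/2 = 0.37 → q = 1.93×0.49×0.37 = 0.3499 m³/s
Q = Σ q = 0.9428 m³/s

0.943 m³/s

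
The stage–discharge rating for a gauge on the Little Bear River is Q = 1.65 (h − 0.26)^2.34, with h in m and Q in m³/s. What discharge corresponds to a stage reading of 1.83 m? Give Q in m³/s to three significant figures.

4.74 m³/s

Q = 1.65 × (1.83 − 0.26)^2.34 = 1.65 × 1.57^2.34 = 4.741 m³/s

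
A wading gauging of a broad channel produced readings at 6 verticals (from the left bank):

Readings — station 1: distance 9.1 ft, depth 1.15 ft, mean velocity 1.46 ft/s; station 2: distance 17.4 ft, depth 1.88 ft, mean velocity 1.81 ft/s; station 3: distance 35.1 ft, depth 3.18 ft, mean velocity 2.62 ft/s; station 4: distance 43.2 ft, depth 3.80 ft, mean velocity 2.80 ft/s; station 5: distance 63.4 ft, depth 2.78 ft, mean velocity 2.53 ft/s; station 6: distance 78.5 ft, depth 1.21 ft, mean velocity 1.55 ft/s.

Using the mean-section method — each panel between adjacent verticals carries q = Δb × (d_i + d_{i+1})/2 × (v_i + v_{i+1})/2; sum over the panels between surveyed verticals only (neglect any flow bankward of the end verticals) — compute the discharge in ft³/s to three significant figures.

435 ft³/s

Panel 1-2: Δb = 8.3 ft, d̄ = (1.15+1.88)/2 = 1.515, v̄ = (1.46+1.81)/2 = 1.635 → q = 8.3×1.515×1.635 = 20.56 ft³/s
Panel 2-3: Δb = 17.7 ft, d̄ = (1.88+3.18)/2 = 2.53, v̄ = (1.81+2.62)/2 = 2.215 → q = 17.7×2.53×2.215 = 99.19 ft³/s
Panel 3-4: Δb = 8.1 ft, d̄ = (3.18+3.80)/2 = 3.49, v̄ = (2.62+2.80)/2 = 2.71 → q = 8.1×3.49×2.71 = 76.61 ft³/s
Panel 4-5: Δb = 20.2 ft, d̄ = (3.80+2.78)/2 = 3.29, v̄ = (2.80+2.53)/2 = 2.665 → q = 20.2×3.29×2.665 = 177.1 ft³/s
Panel 5-6: Δb = 15.1 ft, d̄ = (2.78+1.21)/2 = 1.995, v̄ = (2.53+1.55)/2 = 2.04 → q = 15.1×1.995×2.04 = 61.45 ft³/s
Q = Σ q = 434.9 ft³/s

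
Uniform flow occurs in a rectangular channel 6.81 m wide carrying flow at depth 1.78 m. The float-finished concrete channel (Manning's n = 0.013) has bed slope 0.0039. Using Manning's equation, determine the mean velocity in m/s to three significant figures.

5.33 m/s

A = b·y = 6.81 × 1.78 = 12.12 m²
P = b + 2y = 6.81 + 2×1.78 = 10.37 m
R = A/P = 12.12/10.37 = 1.169 m
Q = (1/n)·A·R^(2/3)·S^(1/2) = (1/0.013) × 12.12 × 1.169^(2/3) × 0.0039^(1/2) = 64.62 m³/s
V = Q/A = 64.62/12.12 = 5.331 m/s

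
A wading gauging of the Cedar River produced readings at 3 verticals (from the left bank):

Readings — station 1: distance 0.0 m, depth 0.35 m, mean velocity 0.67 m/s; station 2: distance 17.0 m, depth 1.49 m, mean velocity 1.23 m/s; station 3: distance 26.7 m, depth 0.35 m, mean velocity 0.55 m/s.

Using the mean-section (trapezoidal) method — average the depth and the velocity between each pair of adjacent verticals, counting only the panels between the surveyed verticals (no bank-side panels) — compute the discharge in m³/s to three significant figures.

Panel 1-2: Δb = 17 m, d̄ = (0.35+1.49)/2 = 0.92, v̄ = (0.67+1.23)/2 = 0.95 → q = 17×0.92×0.95 = 14.86 m³/s
Panel 2-3: Δb = 9.7 m, d̄ = (1.49+0.35)/2 = 0.92, v̄ = (1.23+0.55)/2 = 0.89 → q = 9.7×0.92×0.89 = 7.942 m³/s
Q = Σ q = 22.80 m³/s

22.8 m³/s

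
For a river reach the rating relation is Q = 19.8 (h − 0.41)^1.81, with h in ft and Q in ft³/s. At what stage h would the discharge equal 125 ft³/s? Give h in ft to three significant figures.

3.18 ft

h − h₀ = (Q/C)^(1/b) = (125/19.8)^(1/1.81) = 2.768 ft
h = 0.41 + 2.768 = 3.178 ft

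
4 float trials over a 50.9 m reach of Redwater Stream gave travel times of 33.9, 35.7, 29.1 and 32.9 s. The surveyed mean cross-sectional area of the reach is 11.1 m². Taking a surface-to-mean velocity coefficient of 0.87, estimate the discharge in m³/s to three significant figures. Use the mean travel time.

t̄ = (33.9 + 35.7 + 29.1 + 32.9) / 4 = 32.9 s
v_surface = L / t̄ = 50.9 / 32.9 = 1.547 m/s
v_mean = 0.87 × 1.547 = 1.346 m/s
Q = A × v_mean = 11.1 × 1.346 = 14.94 m³/s

14.9 m³/s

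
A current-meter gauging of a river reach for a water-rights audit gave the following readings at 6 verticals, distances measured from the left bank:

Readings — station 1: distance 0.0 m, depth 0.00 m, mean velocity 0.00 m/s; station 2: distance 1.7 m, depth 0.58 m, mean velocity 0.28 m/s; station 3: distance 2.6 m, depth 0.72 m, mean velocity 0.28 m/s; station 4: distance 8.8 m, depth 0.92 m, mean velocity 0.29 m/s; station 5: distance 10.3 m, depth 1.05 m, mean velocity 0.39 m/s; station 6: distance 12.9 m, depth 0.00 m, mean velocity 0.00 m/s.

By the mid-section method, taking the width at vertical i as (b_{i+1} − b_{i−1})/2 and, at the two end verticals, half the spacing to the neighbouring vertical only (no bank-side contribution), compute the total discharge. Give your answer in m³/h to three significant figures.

10100 m³/h

w_2 = (2.6 − 0.0)/2 = 1.3 m; q_2 = 0.28 × 0.58 × 1.3 = 0.2111 m³/s
w_3 = (8.8 − 1.7)/2 = 3.55 m; q_3 = 0.28 × 0.72 × 3.55 = 0.7157 m³/s
w_4 = (10.3 − 2.6)/2 = 3.85 m; q_4 = 0.29 × 0.92 × 3.85 = 1.027 m³/s
w_5 = (12.9 − 8.8)/2 = 2.05 m; q_5 = 0.39 × 1.05 × 2.05 = 0.8395 m³/s
Stations 1, 6 contribute zero (depth or velocity is 0).
Q = Σ qᵢ = 2.793 m³/s
= 2.793 × 3600 = 10060 m³/h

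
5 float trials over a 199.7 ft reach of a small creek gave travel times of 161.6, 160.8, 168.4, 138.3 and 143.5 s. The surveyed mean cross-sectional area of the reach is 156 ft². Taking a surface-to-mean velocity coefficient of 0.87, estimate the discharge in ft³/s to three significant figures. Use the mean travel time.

t̄ = (161.6 + 160.8 + 168.4 + 138.3 + 143.5) / 5 = 154.52 s
v_surface = L / t̄ = 199.7 / 154.52 = 1.292 ft/s
v_mean = 0.87 × 1.292 = 1.124 ft/s
Q = A × v_mean = 156 × 1.124 = 175.4 ft³/s

175 ft³/s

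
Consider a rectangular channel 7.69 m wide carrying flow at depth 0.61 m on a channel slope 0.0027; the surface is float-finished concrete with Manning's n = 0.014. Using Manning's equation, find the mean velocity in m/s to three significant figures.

2.42 m/s

A = b·y = 7.69 × 0.61 = 4.691 m²
P = b + 2y = 7.69 + 2×0.61 = 8.910 m
R = A/P = 4.691/8.910 = 0.5265 m
Q = (1/n)·A·R^(2/3)·S^(1/2) = (1/0.014) × 4.691 × 0.5265^(2/3) × 0.0027^(1/2) = 11.35 m³/s
V = Q/A = 11.35/4.691 = 2.420 m/s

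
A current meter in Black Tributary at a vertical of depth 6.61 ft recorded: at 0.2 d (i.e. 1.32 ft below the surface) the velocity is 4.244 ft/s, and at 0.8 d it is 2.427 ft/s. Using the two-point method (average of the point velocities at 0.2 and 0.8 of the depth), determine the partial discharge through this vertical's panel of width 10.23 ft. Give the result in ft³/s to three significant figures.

v̄ = (4.244 + 2.427) / 2 = 3.336 ft/s
q = v̄ × d × w = 3.336 × 6.61 × 10.23 = 225.5 ft³/s

226 ft³/s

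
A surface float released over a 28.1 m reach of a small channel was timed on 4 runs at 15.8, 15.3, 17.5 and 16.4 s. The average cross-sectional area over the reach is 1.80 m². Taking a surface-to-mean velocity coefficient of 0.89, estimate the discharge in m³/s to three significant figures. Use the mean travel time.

2.77 m³/s

t̄ = (15.8 + 15.3 + 17.5 + 16.4) / 4 = 16.25 s
v_surface = L / t̄ = 28.1 / 16.25 = 1.729 m/s
v_mean = 0.89 × 1.729 = 1.539 m/s
Q = A × v_mean = 1.80 × 1.539 = 2.770 m³/s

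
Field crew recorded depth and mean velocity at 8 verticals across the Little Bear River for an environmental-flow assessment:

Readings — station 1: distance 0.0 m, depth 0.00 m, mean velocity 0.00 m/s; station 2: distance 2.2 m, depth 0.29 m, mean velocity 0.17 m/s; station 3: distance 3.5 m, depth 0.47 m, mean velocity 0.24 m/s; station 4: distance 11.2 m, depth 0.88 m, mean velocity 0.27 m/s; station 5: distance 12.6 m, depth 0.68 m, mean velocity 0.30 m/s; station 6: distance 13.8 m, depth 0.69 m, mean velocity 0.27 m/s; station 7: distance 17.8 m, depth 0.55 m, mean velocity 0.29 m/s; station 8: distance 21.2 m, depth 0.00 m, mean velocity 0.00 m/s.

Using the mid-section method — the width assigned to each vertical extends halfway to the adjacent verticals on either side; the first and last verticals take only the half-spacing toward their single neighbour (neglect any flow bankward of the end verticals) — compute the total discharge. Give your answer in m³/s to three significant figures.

3.01 m³/s

w_2 = (3.5 − 0.0)/2 = 1.75 m; q_2 = 0.17 × 0.29 × 1.75 = 0.08628 m³/s
w_3 = (11.2 − 2.2)/2 = 4.5 m; q_3 = 0.24 × 0.47 × 4.5 = 0.5076 m³/s
w_4 = (12.6 − 3.5)/2 = 4.55 m; q_4 = 0.27 × 0.88 × 4.55 = 1.081 m³/s
w_5 = (13.8 − 11.2)/2 = 1.3 m; q_5 = 0.30 × 0.68 × 1.3 = 0.2652 m³/s
w_6 = (17.8 − 12.6)/2 = 2.6 m; q_6 = 0.27 × 0.69 × 2.6 = 0.4844 m³/s
w_7 = (21.2 − 13.8)/2 = 3.7 m; q_7 = 0.29 × 0.55 × 3.7 = 0.5902 m³/s
Stations 1, 8 contribute zero (depth or velocity is 0).
Q = Σ qᵢ = 3.015 m³/s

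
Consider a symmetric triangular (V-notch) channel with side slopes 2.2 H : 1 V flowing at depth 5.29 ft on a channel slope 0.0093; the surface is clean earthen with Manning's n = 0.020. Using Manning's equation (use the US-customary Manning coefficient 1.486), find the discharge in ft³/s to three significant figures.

A = z·y² = 2.2×5.29² = 61.57 ft²
P = 2y√(1+z²) = 2×5.29×√(1+2.2²) = 25.57 ft
R = A/P = 61.57/25.57 = 2.408 ft
Q = (1.486/n)·A·R^(2/3)·S^(1/2) = (1.486/0.020) × 61.57 × 2.408^(2/3) × 0.0093^(1/2) = 792.5 ft³/s

792 ft³/s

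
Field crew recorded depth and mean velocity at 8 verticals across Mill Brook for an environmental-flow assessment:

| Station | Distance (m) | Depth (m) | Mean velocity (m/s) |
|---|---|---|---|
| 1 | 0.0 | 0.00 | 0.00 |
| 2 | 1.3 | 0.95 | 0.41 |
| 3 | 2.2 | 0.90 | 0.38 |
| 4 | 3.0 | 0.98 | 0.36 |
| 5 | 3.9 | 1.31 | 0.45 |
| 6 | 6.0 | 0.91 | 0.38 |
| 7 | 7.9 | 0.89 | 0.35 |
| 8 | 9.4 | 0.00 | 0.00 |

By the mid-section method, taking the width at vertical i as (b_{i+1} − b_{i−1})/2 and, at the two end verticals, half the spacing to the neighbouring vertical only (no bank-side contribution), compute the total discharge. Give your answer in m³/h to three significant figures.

w_2 = (2.2 − 0.0)/2 = 1.1 m; q_2 = 0.41 × 0.95 × 1.1 = 0.4285 m³/s
w_3 = (3.0 − 1.3)/2 = 0.85 m; q_3 = 0.38 × 0.90 × 0.85 = 0.2907 m³/s
w_4 = (3.9 − 2.2)/2 = 0.85 m; q_4 = 0.36 × 0.98 × 0.85 = 0.2999 m³/s
w_5 = (6.0 − 3.0)/2 = 1.5 m; q_5 = 0.45 × 1.31 × 1.5 = 0.8843 m³/s
w_6 = (7.9 − 3.9)/2 = 2 m; q_6 = 0.38 × 0.91 × 2 = 0.6916 m³/s
w_7 = (9.4 − 6.0)/2 = 1.7 m; q_7 = 0.35 × 0.89 × 1.7 = 0.5296 m³/s
Stations 1, 8 contribute zero (depth or velocity is 0).
Q = Σ qᵢ = 3.124 m³/s
= 3.124 × 3600 = 11250 m³/h

11200 m³/h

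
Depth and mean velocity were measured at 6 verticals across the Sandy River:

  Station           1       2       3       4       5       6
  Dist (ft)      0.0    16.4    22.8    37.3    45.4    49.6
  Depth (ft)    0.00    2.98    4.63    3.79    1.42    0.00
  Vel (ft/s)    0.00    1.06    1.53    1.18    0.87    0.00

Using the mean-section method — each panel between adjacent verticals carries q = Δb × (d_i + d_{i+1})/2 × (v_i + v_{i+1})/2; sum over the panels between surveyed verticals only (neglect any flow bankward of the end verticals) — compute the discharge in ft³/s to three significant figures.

Panel 1-2: Δb = 16.4 ft, d̄ = (0.00+2.98)/2 = 1.49, v̄ = (0.00+1.06)/2 = 0.53 → q = 16.4×1.49×0.53 = 12.95 ft³/s
Panel 2-3: Δb = 6.4 ft, d̄ = (2.98+4.63)/2 = 3.805, v̄ = (1.06+1.53)/2 = 1.295 → q = 6.4×3.805×1.295 = 31.54 ft³/s
Panel 3-4: Δb = 14.5 ft, d̄ = (4.63+3.79)/2 = 4.21, v̄ = (1.53+1.18)/2 = 1.355 → q = 14.5×4.21×1.355 = 82.72 ft³/s
Panel 4-5: Δb = 8.1 ft, d̄ = (3.79+1.42)/2 = 2.605, v̄ = (1.18+0.87)/2 = 1.025 → q = 8.1×2.605×1.025 = 21.63 ft³/s
Panel 5-6: Δb = 4.2 ft, d̄ = (1.42+0.00)/2 = 0.71, v̄ = (0.87+0.00)/2 = 0.435 → q = 4.2×0.71×0.435 = 1.297 ft³/s
Q = Σ q = 150.1 ft³/s

150 ft³/s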